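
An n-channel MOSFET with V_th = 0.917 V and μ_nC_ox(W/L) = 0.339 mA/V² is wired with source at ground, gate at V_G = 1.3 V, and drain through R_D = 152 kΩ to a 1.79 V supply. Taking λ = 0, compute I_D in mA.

V_GS = V_G = 1.3 V, so V_ov = 1.3 − 0.917 = 0.383 V.
Assume saturation: I_D = ½ k_n V_ov² = 0.5 × 0.339 × 0.383² = 0.0249 mA, giving V_DS = V_DD − I_D R_D = 1.79 − 0.0249 × 152 = -1.99 V.
But -1.99 V < V_ov = 0.383 V, so the device is actually in triode.
In triode I_D = k_n[V_ov V_DS − ½ V_DS²] and I_D = (V_DD − V_DS)/R_D. Equating: 25.8 V_DS² − 20.74 V_DS + 1.79 = 0, giving V_DS = 0.0983 V (the root below V_ov).
I_D = (1.79 − 0.0983) / 152 = 0.0111 mA.

I_D = 0.0111 mA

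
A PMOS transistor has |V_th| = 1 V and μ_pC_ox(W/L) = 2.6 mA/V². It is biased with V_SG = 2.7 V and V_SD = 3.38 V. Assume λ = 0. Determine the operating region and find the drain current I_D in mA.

Saturation; I_D = 3.76 mA

V_ov = V_SG − |V_th| = 2.7 − 1 = 1.7 V.
Since V_SD = 3.38 V ≥ V_ov = 1.7 V, the device is in saturation.
I_D = ½ k_p V_ov² = 0.5 × 2.6 × 1.7² = 3.76 mA.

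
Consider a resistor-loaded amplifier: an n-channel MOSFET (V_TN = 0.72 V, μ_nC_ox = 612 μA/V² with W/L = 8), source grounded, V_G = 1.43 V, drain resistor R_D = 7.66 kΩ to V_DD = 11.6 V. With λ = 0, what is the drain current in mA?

I_D = 1.23 mA

V_GS = V_G = 1.43 V, so V_ov = 1.43 − 0.72 = 0.71 V.
k_n = μ_nC_ox · (W/L) = 4.896 mA/V².
Assume saturation: I_D = ½ k_n V_ov² = 0.5 × 4.896 × 0.71² = 1.23 mA, giving V_DS = V_DD − I_D R_D = 11.6 − 1.23 × 7.66 = 2.15 V.
V_DS = 2.15 V ≥ V_ov = 0.71 V, confirming saturation.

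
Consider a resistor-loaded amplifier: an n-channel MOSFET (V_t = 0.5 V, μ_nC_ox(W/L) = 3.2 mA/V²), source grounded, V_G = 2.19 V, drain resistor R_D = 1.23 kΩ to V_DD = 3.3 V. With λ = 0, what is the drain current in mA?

I_D = 2.28 mA

V_GS = V_G = 2.19 V, so V_ov = 2.19 − 0.5 = 1.69 V.
Assume saturation: I_D = ½ k_n V_ov² = 0.5 × 3.2 × 1.69² = 4.57 mA, giving V_DS = V_DD − I_D R_D = 3.3 − 4.57 × 1.23 = -2.32 V.
But -2.32 V < V_ov = 1.69 V, so the device is actually in triode.
In triode I_D = k_n[V_ov V_DS − ½ V_DS²] and I_D = (V_DD − V_DS)/R_D. Equating: 1.97 V_DS² − 7.652 V_DS + 3.3 = 0, giving V_DS = 0.494 V (the root below V_ov).
I_D = (3.3 − 0.494) / 1.23 = 2.28 mA.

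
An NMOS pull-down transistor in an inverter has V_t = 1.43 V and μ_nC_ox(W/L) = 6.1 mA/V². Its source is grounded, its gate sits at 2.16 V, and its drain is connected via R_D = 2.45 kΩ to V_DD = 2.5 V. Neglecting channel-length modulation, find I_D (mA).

I_D = 0.919 mA

V_GS = V_G = 2.16 V, so V_ov = 2.16 − 1.43 = 0.73 V.
Assume saturation: I_D = ½ k_n V_ov² = 0.5 × 6.1 × 0.73² = 1.63 mA, giving V_DS = V_DD − I_D R_D = 2.5 − 1.63 × 2.45 = -1.48 V.
But -1.48 V < V_ov = 0.73 V, so the device is actually in triode.
In triode I_D = k_n[V_ov V_DS − ½ V_DS²] and I_D = (V_DD − V_DS)/R_D. Equating: 7.47 V_DS² − 11.91 V_DS + 2.5 = 0, giving V_DS = 0.249 V (the root below V_ov).
I_D = (2.5 − 0.249) / 2.45 = 0.919 mA.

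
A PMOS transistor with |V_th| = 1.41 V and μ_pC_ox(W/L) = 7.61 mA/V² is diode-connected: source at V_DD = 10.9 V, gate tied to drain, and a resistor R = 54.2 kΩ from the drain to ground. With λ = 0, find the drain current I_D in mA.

With gate tied to drain, V_SG = V_SD ≥ V_SG − |V_th|, so the device is in saturation.
KCL at the drain: ½ k_p (V_SG − |V_th|)² = (V_DD − V_SG)/R.
Let x = V_SG − 1.41. Then 206 x² + x − 9.49 = 0, giving x = 0.212 V (positive root), so V_SG = 1.62 V.
I_D = (V_DD − V_SG)/R = (10.9 − 1.62) / 54.2 = 0.171 mA.

I_D = 0.171 mA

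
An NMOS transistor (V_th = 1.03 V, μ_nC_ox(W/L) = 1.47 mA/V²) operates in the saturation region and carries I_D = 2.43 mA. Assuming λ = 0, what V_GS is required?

V_GS = 2.85 V

In saturation I_D = ½ k_n (V_GS − V_th)², so V_GS − V_th = √(2 I_D / k_n) = √(2 × 2.43 / 1.47) = 1.82 V.
V_GS = 1.03 + 1.82 = 2.85 V.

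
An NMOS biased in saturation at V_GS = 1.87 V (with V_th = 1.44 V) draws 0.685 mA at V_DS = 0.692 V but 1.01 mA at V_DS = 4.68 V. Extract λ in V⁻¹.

With V_GS fixed, I_D ∝ (1 + λ V_DS) in saturation, so I_D2/I_D1 = (1 + λ V_DS2)/(1 + λ V_DS1).
1.01/0.685 = 1.474 = (1 + 4.68 λ)/(1 + 0.692 λ).
Solving: λ (I_D1 V_DS2 − I_D2 V_DS1) = I_D2 − I_D1, so λ = (1.01 − 0.685) / (0.685 × 4.68 − 1.01 × 0.692) = 0.325 / 2.51 = 0.13 V⁻¹.

λ = 0.130 V⁻¹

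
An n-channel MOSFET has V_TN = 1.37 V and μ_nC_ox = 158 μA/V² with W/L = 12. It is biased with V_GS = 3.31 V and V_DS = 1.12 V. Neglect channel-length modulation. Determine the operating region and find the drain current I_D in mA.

k_n = μ_nC_ox · (W/L) = 1.896 mA/V².
V_ov = V_GS − V_TN = 3.31 − 1.37 = 1.94 V.
Since V_DS = 1.12 V < V_ov = 1.94 V, the device is in the triode region.
I_D = k_n [V_ov · V_DS − ½ V_DS²] = 1.896 × [1.94 × 1.12 − 0.5 × 1.12²] = 2.93 mA.

Triode; I_D = 2.93 mA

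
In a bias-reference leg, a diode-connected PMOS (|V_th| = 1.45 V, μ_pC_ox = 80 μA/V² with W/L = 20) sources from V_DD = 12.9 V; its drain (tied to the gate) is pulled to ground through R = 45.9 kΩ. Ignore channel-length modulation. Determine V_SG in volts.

V_SG = 1.99 V

With gate tied to drain, V_SG = V_SD ≥ V_SG − |V_th|, so the device is in saturation.
k_p = μ_pC_ox · (W/L) = 1.6 mA/V².
KCL at the drain: ½ k_p (V_SG − |V_th|)² = (V_DD − V_SG)/R.
Let x = V_SG − 1.45. Then 36.7 x² + x − 11.45 = 0, giving x = 0.545 V (positive root), so V_SG = 1.99 V.
I_D = (V_DD − V_SG)/R = (12.9 − 1.99) / 45.9 = 0.238 mA.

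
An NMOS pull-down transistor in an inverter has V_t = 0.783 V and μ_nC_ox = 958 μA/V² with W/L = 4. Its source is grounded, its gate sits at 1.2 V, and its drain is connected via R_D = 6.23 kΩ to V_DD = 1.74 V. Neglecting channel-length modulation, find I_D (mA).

V_GS = V_G = 1.2 V, so V_ov = 1.2 − 0.783 = 0.417 V.
k_n = μ_nC_ox · (W/L) = 3.832 mA/V².
Assume saturation: I_D = ½ k_n V_ov² = 0.5 × 3.832 × 0.417² = 0.333 mA, giving V_DS = V_DD − I_D R_D = 1.74 − 0.333 × 6.23 = -0.336 V.
But -0.336 V < V_ov = 0.417 V, so the device is actually in triode.
In triode I_D = k_n[V_ov V_DS − ½ V_DS²] and I_D = (V_DD − V_DS)/R_D. Equating: 11.9 V_DS² − 10.96 V_DS + 1.74 = 0, giving V_DS = 0.204 V (the root below V_ov).
I_D = (1.74 − 0.204) / 6.23 = 0.246 mA.

I_D = 0.246 mA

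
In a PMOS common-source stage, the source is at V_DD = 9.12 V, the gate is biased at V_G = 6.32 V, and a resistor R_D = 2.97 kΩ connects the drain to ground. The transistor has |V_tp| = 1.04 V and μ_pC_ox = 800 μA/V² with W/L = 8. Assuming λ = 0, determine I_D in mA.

I_D = 2.97 mA

V_SG = V_DD − V_G = 9.12 − 6.32 = 2.8 V, so V_ov = 2.8 − 1.04 = 1.76 V.
k_p = μ_pC_ox · (W/L) = 6.4 mA/V².
Assume saturation: I_D = ½ k_p V_ov² = 0.5 × 6.4 × 1.76² = 9.91 mA, giving V_SD = V_DD − I_D R_D = 9.12 − 9.91 × 2.97 = -20.3 V.
But -20.3 V < V_ov = 1.76 V, so the device is actually in triode.
In triode I_D = k_p[V_ov V_SD − ½ V_SD²] and I_D = (V_DD − V_SD)/R_D. Equating: 9.5 V_SD² − 34.45 V_SD + 9.12 = 0, giving V_SD = 0.288 V (the root below V_ov).
I_D = (9.12 − 0.288) / 2.97 = 2.97 mA.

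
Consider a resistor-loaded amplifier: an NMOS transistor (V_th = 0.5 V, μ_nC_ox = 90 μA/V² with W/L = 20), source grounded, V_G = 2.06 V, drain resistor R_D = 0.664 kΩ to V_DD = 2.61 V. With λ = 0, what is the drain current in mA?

V_GS = V_G = 2.06 V, so V_ov = 2.06 − 0.5 = 1.56 V.
k_n = μ_nC_ox · (W/L) = 1.8 mA/V².
Assume saturation: I_D = ½ k_n V_ov² = 0.5 × 1.8 × 1.56² = 2.19 mA, giving V_DS = V_DD − I_D R_D = 2.61 − 2.19 × 0.664 = 1.16 V.
But 1.16 V < V_ov = 1.56 V, so the device is actually in triode.
In triode I_D = k_n[V_ov V_DS − ½ V_DS²] and I_D = (V_DD − V_DS)/R_D. Equating: 0.598 V_DS² − 2.865 V_DS + 2.61 = 0, giving V_DS = 1.22 V (the root below V_ov).
I_D = (2.61 − 1.22) / 0.664 = 2.09 mA.

I_D = 2.09 mA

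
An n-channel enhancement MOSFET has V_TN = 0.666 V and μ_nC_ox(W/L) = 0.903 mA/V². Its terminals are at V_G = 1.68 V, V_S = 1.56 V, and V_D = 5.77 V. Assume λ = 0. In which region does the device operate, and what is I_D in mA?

V_GS = V_G − V_S = 1.68 − 1.56 = 0.12 V; V_DS = V_D − V_S = 5.77 − 1.56 = 4.21 V.
V_GS = 0.12 V < V_TN = 0.666 V, so the transistor is in cutoff.

Cutoff; I_D = 0 mA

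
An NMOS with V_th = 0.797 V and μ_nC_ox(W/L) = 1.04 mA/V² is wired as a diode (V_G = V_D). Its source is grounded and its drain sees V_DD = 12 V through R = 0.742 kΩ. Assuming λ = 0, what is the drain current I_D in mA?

With gate tied to drain, V_GS = V_DS ≥ V_GS − V_th, so the device is in saturation.
KCL at the drain: ½ k_n (V_GS − V_th)² = (V_DD − V_GS)/R.
Let x = V_GS − 0.797. Then 0.386 x² + x − 11.2 = 0, giving x = 4.25 V (positive root), so V_GS = 5.04 V.
I_D = (V_DD − V_GS)/R = (12 − 5.04) / 0.742 = 9.38 mA.

I_D = 9.38 mA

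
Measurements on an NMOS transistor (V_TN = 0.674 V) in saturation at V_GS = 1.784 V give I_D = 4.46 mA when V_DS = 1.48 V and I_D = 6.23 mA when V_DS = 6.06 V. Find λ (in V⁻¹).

With V_GS fixed, I_D ∝ (1 + λ V_DS) in saturation, so I_D2/I_D1 = (1 + λ V_DS2)/(1 + λ V_DS1).
6.23/4.46 = 1.397 = (1 + 6.06 λ)/(1 + 1.48 λ).
Solving: λ (I_D1 V_DS2 − I_D2 V_DS1) = I_D2 − I_D1, so λ = (6.23 − 4.46) / (4.46 × 6.06 − 6.23 × 1.48) = 1.77 / 17.8 = 0.0994 V⁻¹.

λ = 0.0994 V⁻¹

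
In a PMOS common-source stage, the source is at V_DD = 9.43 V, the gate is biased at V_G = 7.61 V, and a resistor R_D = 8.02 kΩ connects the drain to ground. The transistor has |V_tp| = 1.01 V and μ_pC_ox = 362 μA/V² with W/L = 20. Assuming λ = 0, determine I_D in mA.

V_SG = V_DD − V_G = 9.43 − 7.61 = 1.82 V, so V_ov = 1.82 − 1.01 = 0.81 V.
k_p = μ_pC_ox · (W/L) = 7.24 mA/V².
Assume saturation: I_D = ½ k_p V_ov² = 0.5 × 7.24 × 0.81² = 2.38 mA, giving V_SD = V_DD − I_D R_D = 9.43 − 2.38 × 8.02 = -9.62 V.
But -9.62 V < V_ov = 0.81 V, so the device is actually in triode.
In triode I_D = k_p[V_ov V_SD − ½ V_SD²] and I_D = (V_DD − V_SD)/R_D. Equating: 29 V_SD² − 48.03 V_SD + 9.43 = 0, giving V_SD = 0.228 V (the root below V_ov).
I_D = (9.43 − 0.228) / 8.02 = 1.15 mA.

I_D = 1.15 mA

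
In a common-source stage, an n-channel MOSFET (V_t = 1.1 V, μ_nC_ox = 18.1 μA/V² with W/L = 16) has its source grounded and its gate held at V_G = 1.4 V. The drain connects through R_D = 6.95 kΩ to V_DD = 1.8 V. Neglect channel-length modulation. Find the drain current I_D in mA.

I_D = 0.0130 mA

V_GS = V_G = 1.4 V, so V_ov = 1.4 − 1.1 = 0.3 V.
k_n = μ_nC_ox · (W/L) = 0.2896 mA/V².
Assume saturation: I_D = ½ k_n V_ov² = 0.5 × 0.2896 × 0.3² = 0.013 mA, giving V_DS = V_DD − I_D R_D = 1.8 − 0.013 × 6.95 = 1.71 V.
V_DS = 1.71 V ≥ V_ov = 0.3 V, confirming saturation.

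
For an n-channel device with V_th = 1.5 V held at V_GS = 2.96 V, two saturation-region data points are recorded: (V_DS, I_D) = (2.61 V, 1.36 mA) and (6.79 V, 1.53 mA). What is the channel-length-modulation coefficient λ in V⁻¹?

λ = 0.0324 V⁻¹

With V_GS fixed, I_D ∝ (1 + λ V_DS) in saturation, so I_D2/I_D1 = (1 + λ V_DS2)/(1 + λ V_DS1).
1.53/1.36 = 1.125 = (1 + 6.79 λ)/(1 + 2.61 λ).
Solving: λ (I_D1 V_DS2 − I_D2 V_DS1) = I_D2 − I_D1, so λ = (1.53 − 1.36) / (1.36 × 6.79 − 1.53 × 2.61) = 0.17 / 5.24 = 0.0324 V⁻¹.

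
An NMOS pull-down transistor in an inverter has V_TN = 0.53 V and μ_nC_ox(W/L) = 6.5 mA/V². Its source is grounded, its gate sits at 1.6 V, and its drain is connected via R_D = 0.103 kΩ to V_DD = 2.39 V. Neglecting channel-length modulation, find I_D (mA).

V_GS = V_G = 1.6 V, so V_ov = 1.6 − 0.53 = 1.07 V.
Assume saturation: I_D = ½ k_n V_ov² = 0.5 × 6.5 × 1.07² = 3.72 mA, giving V_DS = V_DD − I_D R_D = 2.39 − 3.72 × 0.103 = 2.01 V.
V_DS = 2.01 V ≥ V_ov = 1.07 V, confirming saturation.

I_D = 3.72 mA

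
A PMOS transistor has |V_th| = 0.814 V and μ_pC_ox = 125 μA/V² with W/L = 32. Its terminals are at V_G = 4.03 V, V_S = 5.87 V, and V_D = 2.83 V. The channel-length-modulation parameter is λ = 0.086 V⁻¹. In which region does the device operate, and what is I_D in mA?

Saturation; I_D = 2.66 mA

V_SG = V_S − V_G = 5.87 − 4.03 = 1.84 V; V_SD = V_S − V_D = 5.87 − 2.83 = 3.04 V.
k_p = μ_pC_ox · (W/L) = 4 mA/V².
V_ov = V_SG − |V_th| = 1.84 − 0.814 = 1.03 V.
Since V_SD = 3.04 V ≥ V_ov = 1.03 V, the device is in saturation.
I_D = ½ k_p V_ov² (1 + λ V_SD) = 0.5 × 4 × 1.03² × (1 + 0.086 × 3.04) = 2.66 mA.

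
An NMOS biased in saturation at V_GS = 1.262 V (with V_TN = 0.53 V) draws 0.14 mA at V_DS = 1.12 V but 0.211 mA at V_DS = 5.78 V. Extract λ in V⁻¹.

λ = 0.124 V⁻¹

With V_GS fixed, I_D ∝ (1 + λ V_DS) in saturation, so I_D2/I_D1 = (1 + λ V_DS2)/(1 + λ V_DS1).
0.211/0.14 = 1.507 = (1 + 5.78 λ)/(1 + 1.12 λ).
Solving: λ (I_D1 V_DS2 − I_D2 V_DS1) = I_D2 − I_D1, so λ = (0.211 − 0.14) / (0.14 × 5.78 − 0.211 × 1.12) = 0.071 / 0.573 = 0.124 V⁻¹.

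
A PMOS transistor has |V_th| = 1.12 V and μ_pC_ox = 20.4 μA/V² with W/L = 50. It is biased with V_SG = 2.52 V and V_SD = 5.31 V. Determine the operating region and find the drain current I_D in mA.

Saturation; I_D = 1.00 mA

k_p = μ_pC_ox · (W/L) = 1.02 mA/V².
V_ov = V_SG − |V_th| = 2.52 − 1.12 = 1.4 V.
Since V_SD = 5.31 V ≥ V_ov = 1.4 V, the device is in saturation.
I_D = ½ k_p V_ov² = 0.5 × 1.02 × 1.4² = 1 mA.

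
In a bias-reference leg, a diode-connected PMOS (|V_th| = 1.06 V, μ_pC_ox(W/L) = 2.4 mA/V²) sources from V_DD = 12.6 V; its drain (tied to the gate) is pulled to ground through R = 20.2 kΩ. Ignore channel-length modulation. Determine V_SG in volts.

V_SG = 1.73 V

With gate tied to drain, V_SG = V_SD ≥ V_SG − |V_th|, so the device is in saturation.
KCL at the drain: ½ k_p (V_SG − |V_th|)² = (V_DD − V_SG)/R.
Let x = V_SG − 1.06. Then 24.2 x² + x − 11.54 = 0, giving x = 0.67 V (positive root), so V_SG = 1.73 V.
I_D = (V_DD − V_SG)/R = (12.6 − 1.73) / 20.2 = 0.538 mA.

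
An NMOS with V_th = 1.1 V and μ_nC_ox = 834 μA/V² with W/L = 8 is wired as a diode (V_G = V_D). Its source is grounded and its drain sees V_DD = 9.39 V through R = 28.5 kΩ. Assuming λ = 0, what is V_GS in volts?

V_GS = 1.39 V

With gate tied to drain, V_GS = V_DS ≥ V_GS − V_th, so the device is in saturation.
k_n = μ_nC_ox · (W/L) = 6.672 mA/V².
KCL at the drain: ½ k_n (V_GS − V_th)² = (V_DD − V_GS)/R.
Let x = V_GS − 1.1. Then 95.1 x² + x − 8.29 = 0, giving x = 0.29 V (positive root), so V_GS = 1.39 V.
I_D = (V_DD − V_GS)/R = (9.39 − 1.39) / 28.5 = 0.281 mA.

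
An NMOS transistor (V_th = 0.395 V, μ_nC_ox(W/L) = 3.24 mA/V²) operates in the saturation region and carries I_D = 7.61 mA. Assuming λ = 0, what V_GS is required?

V_GS = 2.56 V

In saturation I_D = ½ k_n (V_GS − V_th)², so V_GS − V_th = √(2 I_D / k_n) = √(2 × 7.61 / 3.24) = 2.17 V.
V_GS = 0.395 + 2.17 = 2.56 V.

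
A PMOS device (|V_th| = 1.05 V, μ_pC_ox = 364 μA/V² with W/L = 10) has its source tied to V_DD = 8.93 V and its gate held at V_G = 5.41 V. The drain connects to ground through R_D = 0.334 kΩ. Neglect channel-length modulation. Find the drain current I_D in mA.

V_SG = V_DD − V_G = 8.93 − 5.41 = 3.52 V, so V_ov = 3.52 − 1.05 = 2.47 V.
k_p = μ_pC_ox · (W/L) = 3.64 mA/V².
Assume saturation: I_D = ½ k_p V_ov² = 0.5 × 3.64 × 2.47² = 11.1 mA, giving V_SD = V_DD − I_D R_D = 8.93 − 11.1 × 0.334 = 5.22 V.
V_SD = 5.22 V ≥ V_ov = 2.47 V, confirming saturation.

I_D = 11.1 mA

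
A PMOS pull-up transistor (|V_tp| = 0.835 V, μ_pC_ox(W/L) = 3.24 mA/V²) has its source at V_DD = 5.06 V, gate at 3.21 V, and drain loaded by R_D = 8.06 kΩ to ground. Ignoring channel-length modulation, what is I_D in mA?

I_D = 0.603 mA

V_SG = V_DD − V_G = 5.06 − 3.21 = 1.85 V, so V_ov = 1.85 − 0.835 = 1.01 V.
Assume saturation: I_D = ½ k_p V_ov² = 0.5 × 3.24 × 1.01² = 1.67 mA, giving V_SD = V_DD − I_D R_D = 5.06 − 1.67 × 8.06 = -8.39 V.
But -8.39 V < V_ov = 1.01 V, so the device is actually in triode.
In triode I_D = k_p[V_ov V_SD − ½ V_SD²] and I_D = (V_DD − V_SD)/R_D. Equating: 13.1 V_SD² − 27.51 V_SD + 5.06 = 0, giving V_SD = 0.204 V (the root below V_ov).
I_D = (5.06 − 0.204) / 8.06 = 0.603 mA.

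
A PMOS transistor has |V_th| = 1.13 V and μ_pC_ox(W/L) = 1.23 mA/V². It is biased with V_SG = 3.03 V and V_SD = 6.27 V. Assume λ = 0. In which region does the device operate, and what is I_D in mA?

Saturation; I_D = 2.22 mA

V_ov = V_SG − |V_th| = 3.03 − 1.13 = 1.9 V.
Since V_SD = 6.27 V ≥ V_ov = 1.9 V, the device is in saturation.
I_D = ½ k_p V_ov² = 0.5 × 1.23 × 1.9² = 2.22 mA.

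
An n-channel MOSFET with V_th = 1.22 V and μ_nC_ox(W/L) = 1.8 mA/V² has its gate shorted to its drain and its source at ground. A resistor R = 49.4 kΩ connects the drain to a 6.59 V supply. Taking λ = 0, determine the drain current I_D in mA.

I_D = 0.102 mA

With gate tied to drain, V_GS = V_DS ≥ V_GS − V_th, so the device is in saturation.
KCL at the drain: ½ k_n (V_GS − V_th)² = (V_DD − V_GS)/R.
Let x = V_GS − 1.22. Then 44.5 x² + x − 5.37 = 0, giving x = 0.336 V (positive root), so V_GS = 1.56 V.
I_D = (V_DD − V_GS)/R = (6.59 − 1.56) / 49.4 = 0.102 mA.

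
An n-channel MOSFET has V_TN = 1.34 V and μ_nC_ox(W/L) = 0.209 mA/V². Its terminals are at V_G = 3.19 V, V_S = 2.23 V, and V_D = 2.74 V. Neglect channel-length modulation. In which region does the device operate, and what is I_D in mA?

V_GS = V_G − V_S = 3.19 − 2.23 = 0.96 V; V_DS = V_D − V_S = 2.74 − 2.23 = 0.51 V.
V_GS = 0.96 V < V_TN = 1.34 V, so the transistor is in cutoff.

Cutoff; I_D = 0 mA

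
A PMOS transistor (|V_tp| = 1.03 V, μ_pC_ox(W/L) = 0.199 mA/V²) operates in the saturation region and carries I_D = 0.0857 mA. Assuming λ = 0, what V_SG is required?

V_SG = 1.96 V

In saturation I_D = ½ k_p (V_SG − |V_tp|)², so V_SG − |V_tp| = √(2 I_D / k_p) = √(2 × 0.0857 / 0.199) = 0.928 V.
V_SG = 1.03 + 0.928 = 1.96 V.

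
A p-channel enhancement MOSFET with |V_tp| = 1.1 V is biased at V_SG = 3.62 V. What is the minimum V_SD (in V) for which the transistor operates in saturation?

The boundary between triode and saturation is V_SD = V_SG − |V_tp| = V_ov.
V_ov = 3.62 − 1.1 = 2.52 V.

V_SD,sat = 2.52 V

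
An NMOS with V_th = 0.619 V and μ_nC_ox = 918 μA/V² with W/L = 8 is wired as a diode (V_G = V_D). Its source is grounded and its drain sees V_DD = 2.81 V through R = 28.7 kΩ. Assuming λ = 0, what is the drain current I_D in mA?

I_D = 0.0715 mA

With gate tied to drain, V_GS = V_DS ≥ V_GS − V_th, so the device is in saturation.
k_n = μ_nC_ox · (W/L) = 7.344 mA/V².
KCL at the drain: ½ k_n (V_GS − V_th)² = (V_DD − V_GS)/R.
Let x = V_GS − 0.619. Then 105 x² + x − 2.191 = 0, giving x = 0.14 V (positive root), so V_GS = 0.759 V.
I_D = (V_DD − V_GS)/R = (2.81 − 0.759) / 28.7 = 0.0715 mA.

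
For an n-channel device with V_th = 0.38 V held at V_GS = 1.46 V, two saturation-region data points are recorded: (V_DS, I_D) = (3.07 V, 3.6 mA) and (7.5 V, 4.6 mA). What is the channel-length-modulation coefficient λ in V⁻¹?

λ = 0.0777 V⁻¹

With V_GS fixed, I_D ∝ (1 + λ V_DS) in saturation, so I_D2/I_D1 = (1 + λ V_DS2)/(1 + λ V_DS1).
4.6/3.6 = 1.278 = (1 + 7.5 λ)/(1 + 3.07 λ).
Solving: λ (I_D1 V_DS2 − I_D2 V_DS1) = I_D2 − I_D1, so λ = (4.6 − 3.6) / (3.6 × 7.5 − 4.6 × 3.07) = 1 / 12.9 = 0.0777 V⁻¹.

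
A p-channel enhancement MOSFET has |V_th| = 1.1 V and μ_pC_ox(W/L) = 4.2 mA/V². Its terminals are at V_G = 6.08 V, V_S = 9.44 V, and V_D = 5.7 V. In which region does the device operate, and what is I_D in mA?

V_SG = V_S − V_G = 9.44 − 6.08 = 3.36 V; V_SD = V_S − V_D = 9.44 − 5.7 = 3.74 V.
V_ov = V_SG − |V_th| = 3.36 − 1.1 = 2.26 V.
Since V_SD = 3.74 V ≥ V_ov = 2.26 V, the device is in saturation.
I_D = ½ k_p V_ov² = 0.5 × 4.2 × 2.26² = 10.7 mA.

Saturation; I_D = 10.7 mA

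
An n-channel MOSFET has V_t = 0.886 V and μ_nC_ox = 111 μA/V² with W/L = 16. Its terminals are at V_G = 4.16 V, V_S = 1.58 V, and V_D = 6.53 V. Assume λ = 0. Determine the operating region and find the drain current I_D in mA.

Saturation; I_D = 2.55 mA

V_GS = V_G − V_S = 4.16 − 1.58 = 2.58 V; V_DS = V_D − V_S = 6.53 − 1.58 = 4.95 V.
k_n = μ_nC_ox · (W/L) = 1.776 mA/V².
V_ov = V_GS − V_t = 2.58 − 0.886 = 1.69 V.
Since V_DS = 4.95 V ≥ V_ov = 1.69 V, the device is in saturation.
I_D = ½ k_n V_ov² = 0.5 × 1.776 × 1.69² = 2.55 mA.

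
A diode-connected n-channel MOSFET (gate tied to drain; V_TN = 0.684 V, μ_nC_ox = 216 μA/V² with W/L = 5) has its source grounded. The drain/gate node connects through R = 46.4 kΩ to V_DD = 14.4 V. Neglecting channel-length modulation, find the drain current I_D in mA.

I_D = 0.280 mA

With gate tied to drain, V_GS = V_DS ≥ V_GS − V_TN, so the device is in saturation.
k_n = μ_nC_ox · (W/L) = 1.08 mA/V².
KCL at the drain: ½ k_n (V_GS − V_TN)² = (V_DD − V_GS)/R.
Let x = V_GS − 0.684. Then 25.1 x² + x − 13.72 = 0, giving x = 0.72 V (positive root), so V_GS = 1.4 V.
I_D = (V_DD − V_GS)/R = (14.4 − 1.4) / 46.4 = 0.28 mA.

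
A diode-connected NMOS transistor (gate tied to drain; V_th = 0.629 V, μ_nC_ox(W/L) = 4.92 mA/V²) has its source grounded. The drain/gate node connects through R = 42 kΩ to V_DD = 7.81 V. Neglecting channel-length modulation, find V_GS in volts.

V_GS = 0.888 V

With gate tied to drain, V_GS = V_DS ≥ V_GS − V_th, so the device is in saturation.
KCL at the drain: ½ k_n (V_GS − V_th)² = (V_DD − V_GS)/R.
Let x = V_GS − 0.629. Then 103 x² + x − 7.181 = 0, giving x = 0.259 V (positive root), so V_GS = 0.888 V.
I_D = (V_DD − V_GS)/R = (7.81 − 0.888) / 42 = 0.165 mA.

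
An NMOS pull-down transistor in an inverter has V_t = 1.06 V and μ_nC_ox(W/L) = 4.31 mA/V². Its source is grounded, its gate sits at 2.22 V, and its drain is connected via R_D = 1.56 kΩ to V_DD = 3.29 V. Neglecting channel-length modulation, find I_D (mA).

V_GS = V_G = 2.22 V, so V_ov = 2.22 − 1.06 = 1.16 V.
Assume saturation: I_D = ½ k_n V_ov² = 0.5 × 4.31 × 1.16² = 2.9 mA, giving V_DS = V_DD − I_D R_D = 3.29 − 2.9 × 1.56 = -1.23 V.
But -1.23 V < V_ov = 1.16 V, so the device is actually in triode.
In triode I_D = k_n[V_ov V_DS − ½ V_DS²] and I_D = (V_DD − V_DS)/R_D. Equating: 3.36 V_DS² − 8.799 V_DS + 3.29 = 0, giving V_DS = 0.452 V (the root below V_ov).
I_D = (3.29 − 0.452) / 1.56 = 1.82 mA.

I_D = 1.82 mA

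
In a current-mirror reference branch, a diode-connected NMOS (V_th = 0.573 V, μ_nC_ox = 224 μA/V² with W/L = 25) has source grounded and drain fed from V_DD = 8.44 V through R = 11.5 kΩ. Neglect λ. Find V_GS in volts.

V_GS = 1.05 V

With gate tied to drain, V_GS = V_DS ≥ V_GS − V_th, so the device is in saturation.
k_n = μ_nC_ox · (W/L) = 5.6 mA/V².
KCL at the drain: ½ k_n (V_GS − V_th)² = (V_DD − V_GS)/R.
Let x = V_GS − 0.573. Then 32.2 x² + x − 7.867 = 0, giving x = 0.479 V (positive root), so V_GS = 1.05 V.
I_D = (V_DD − V_GS)/R = (8.44 − 1.05) / 11.5 = 0.642 mA.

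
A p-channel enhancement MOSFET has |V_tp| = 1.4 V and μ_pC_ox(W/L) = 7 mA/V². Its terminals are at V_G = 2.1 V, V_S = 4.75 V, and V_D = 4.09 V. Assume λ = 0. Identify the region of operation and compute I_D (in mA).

Triode; I_D = 4.25 mA

V_SG = V_S − V_G = 4.75 − 2.1 = 2.65 V; V_SD = V_S − V_D = 4.75 − 4.09 = 0.66 V.
V_ov = V_SG − |V_tp| = 2.65 − 1.4 = 1.25 V.
Since V_SD = 0.66 V < V_ov = 1.25 V, the device is in the triode region.
I_D = k_p [V_ov · V_SD − ½ V_SD²] = 7 × [1.25 × 0.66 − 0.5 × 0.66²] = 4.25 mA.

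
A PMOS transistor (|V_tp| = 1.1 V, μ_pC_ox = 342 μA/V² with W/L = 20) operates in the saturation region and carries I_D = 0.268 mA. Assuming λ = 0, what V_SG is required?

k_p = μ_pC_ox · (W/L) = 6.84 mA/V².
In saturation I_D = ½ k_p (V_SG − |V_tp|)², so V_SG − |V_tp| = √(2 I_D / k_p) = √(2 × 0.268 / 6.84) = 0.28 V.
V_SG = 1.1 + 0.28 = 1.38 V.

V_SG = 1.38 V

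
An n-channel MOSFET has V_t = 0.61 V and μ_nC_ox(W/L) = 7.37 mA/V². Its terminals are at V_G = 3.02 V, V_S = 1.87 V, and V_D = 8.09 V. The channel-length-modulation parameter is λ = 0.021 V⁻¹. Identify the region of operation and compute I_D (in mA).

Saturation; I_D = 1.21 mA

V_GS = V_G − V_S = 3.02 − 1.87 = 1.15 V; V_DS = V_D − V_S = 8.09 − 1.87 = 6.22 V.
V_ov = V_GS − V_t = 1.15 − 0.61 = 0.54 V.
Since V_DS = 6.22 V ≥ V_ov = 0.54 V, the device is in saturation.
I_D = ½ k_n V_ov² (1 + λ V_DS) = 0.5 × 7.37 × 0.54² × (1 + 0.021 × 6.22) = 1.21 mA.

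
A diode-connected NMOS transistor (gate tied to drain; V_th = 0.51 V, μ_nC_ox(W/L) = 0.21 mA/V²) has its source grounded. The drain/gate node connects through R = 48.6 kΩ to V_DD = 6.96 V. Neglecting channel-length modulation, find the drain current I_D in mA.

With gate tied to drain, V_GS = V_DS ≥ V_GS − V_th, so the device is in saturation.
KCL at the drain: ½ k_n (V_GS − V_th)² = (V_DD − V_GS)/R.
Let x = V_GS − 0.51. Then 5.1 x² + x − 6.45 = 0, giving x = 1.03 V (positive root), so V_GS = 1.54 V.
I_D = (V_DD − V_GS)/R = (6.96 − 1.54) / 48.6 = 0.112 mA.

I_D = 0.112 mA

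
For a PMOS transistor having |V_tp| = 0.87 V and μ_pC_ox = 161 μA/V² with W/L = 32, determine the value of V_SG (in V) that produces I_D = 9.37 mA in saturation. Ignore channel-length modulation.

k_p = μ_pC_ox · (W/L) = 5.152 mA/V².
In saturation I_D = ½ k_p (V_SG − |V_tp|)², so V_SG − |V_tp| = √(2 I_D / k_p) = √(2 × 9.37 / 5.152) = 1.91 V.
V_SG = 0.87 + 1.91 = 2.78 V.

V_SG = 2.78 V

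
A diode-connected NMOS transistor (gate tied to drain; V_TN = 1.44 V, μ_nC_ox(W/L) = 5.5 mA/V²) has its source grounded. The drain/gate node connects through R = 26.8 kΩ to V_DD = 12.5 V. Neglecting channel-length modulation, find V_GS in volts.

V_GS = 1.82 V

With gate tied to drain, V_GS = V_DS ≥ V_GS − V_TN, so the device is in saturation.
KCL at the drain: ½ k_n (V_GS − V_TN)² = (V_DD − V_GS)/R.
Let x = V_GS − 1.44. Then 73.7 x² + x − 11.06 = 0, giving x = 0.381 V (positive root), so V_GS = 1.82 V.
I_D = (V_DD − V_GS)/R = (12.5 − 1.82) / 26.8 = 0.398 mA.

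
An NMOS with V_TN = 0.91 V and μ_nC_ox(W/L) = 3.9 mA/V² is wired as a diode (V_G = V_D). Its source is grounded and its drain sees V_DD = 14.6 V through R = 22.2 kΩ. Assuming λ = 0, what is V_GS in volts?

With gate tied to drain, V_GS = V_DS ≥ V_GS − V_TN, so the device is in saturation.
KCL at the drain: ½ k_n (V_GS − V_TN)² = (V_DD − V_GS)/R.
Let x = V_GS − 0.91. Then 43.3 x² + x − 13.69 = 0, giving x = 0.551 V (positive root), so V_GS = 1.46 V.
I_D = (V_DD − V_GS)/R = (14.6 − 1.46) / 22.2 = 0.592 mA.

V_GS = 1.46 V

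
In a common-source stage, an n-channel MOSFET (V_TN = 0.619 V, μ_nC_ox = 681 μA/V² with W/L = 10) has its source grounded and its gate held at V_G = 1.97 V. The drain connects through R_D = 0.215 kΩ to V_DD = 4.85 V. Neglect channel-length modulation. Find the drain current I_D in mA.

I_D = 6.21 mA

V_GS = V_G = 1.97 V, so V_ov = 1.97 − 0.619 = 1.35 V.
k_n = μ_nC_ox · (W/L) = 6.81 mA/V².
Assume saturation: I_D = ½ k_n V_ov² = 0.5 × 6.81 × 1.35² = 6.21 mA, giving V_DS = V_DD − I_D R_D = 4.85 − 6.21 × 0.215 = 3.51 V.
V_DS = 3.51 V ≥ V_ov = 1.35 V, confirming saturation.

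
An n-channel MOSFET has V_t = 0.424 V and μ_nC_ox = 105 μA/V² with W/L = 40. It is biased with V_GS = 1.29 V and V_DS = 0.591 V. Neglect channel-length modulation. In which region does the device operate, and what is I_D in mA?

Triode; I_D = 1.42 mA

k_n = μ_nC_ox · (W/L) = 4.2 mA/V².
V_ov = V_GS − V_t = 1.29 − 0.424 = 0.866 V.
Since V_DS = 0.591 V < V_ov = 0.866 V, the device is in the triode region.
I_D = k_n [V_ov · V_DS − ½ V_DS²] = 4.2 × [0.866 × 0.591 − 0.5 × 0.591²] = 1.42 mA.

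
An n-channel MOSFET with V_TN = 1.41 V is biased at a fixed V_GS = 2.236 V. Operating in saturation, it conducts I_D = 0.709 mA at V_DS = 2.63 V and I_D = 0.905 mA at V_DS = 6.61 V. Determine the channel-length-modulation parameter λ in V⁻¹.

λ = 0.0850 V⁻¹

With V_GS fixed, I_D ∝ (1 + λ V_DS) in saturation, so I_D2/I_D1 = (1 + λ V_DS2)/(1 + λ V_DS1).
0.905/0.709 = 1.276 = (1 + 6.61 λ)/(1 + 2.63 λ).
Solving: λ (I_D1 V_DS2 − I_D2 V_DS1) = I_D2 − I_D1, so λ = (0.905 − 0.709) / (0.709 × 6.61 − 0.905 × 2.63) = 0.196 / 2.31 = 0.085 V⁻¹.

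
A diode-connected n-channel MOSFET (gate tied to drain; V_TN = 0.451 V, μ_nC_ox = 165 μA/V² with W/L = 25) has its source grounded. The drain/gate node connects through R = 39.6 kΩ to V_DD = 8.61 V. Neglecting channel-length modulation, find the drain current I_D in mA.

With gate tied to drain, V_GS = V_DS ≥ V_GS − V_TN, so the device is in saturation.
k_n = μ_nC_ox · (W/L) = 4.125 mA/V².
KCL at the drain: ½ k_n (V_GS − V_TN)² = (V_DD − V_GS)/R.
Let x = V_GS − 0.451. Then 81.7 x² + x − 8.159 = 0, giving x = 0.31 V (positive root), so V_GS = 0.761 V.
I_D = (V_DD − V_GS)/R = (8.61 − 0.761) / 39.6 = 0.198 mA.

I_D = 0.198 mA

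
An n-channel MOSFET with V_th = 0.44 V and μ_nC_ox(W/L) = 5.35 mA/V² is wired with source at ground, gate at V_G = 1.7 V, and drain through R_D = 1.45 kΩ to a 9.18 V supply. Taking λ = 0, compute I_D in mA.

V_GS = V_G = 1.7 V, so V_ov = 1.7 − 0.44 = 1.26 V.
Assume saturation: I_D = ½ k_n V_ov² = 0.5 × 5.35 × 1.26² = 4.25 mA, giving V_DS = V_DD − I_D R_D = 9.18 − 4.25 × 1.45 = 3.02 V.
V_DS = 3.02 V ≥ V_ov = 1.26 V, confirming saturation.

I_D = 4.25 mA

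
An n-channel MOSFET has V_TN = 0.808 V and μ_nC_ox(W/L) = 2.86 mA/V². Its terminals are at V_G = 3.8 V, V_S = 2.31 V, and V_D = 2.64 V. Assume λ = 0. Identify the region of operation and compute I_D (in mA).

Triode; I_D = 0.488 mA

V_GS = V_G − V_S = 3.8 − 2.31 = 1.49 V; V_DS = V_D − V_S = 2.64 − 2.31 = 0.33 V.
V_ov = V_GS − V_TN = 1.49 − 0.808 = 0.682 V.
Since V_DS = 0.33 V < V_ov = 0.682 V, the device is in the triode region.
I_D = k_n [V_ov · V_DS − ½ V_DS²] = 2.86 × [0.682 × 0.33 − 0.5 × 0.33²] = 0.488 mA.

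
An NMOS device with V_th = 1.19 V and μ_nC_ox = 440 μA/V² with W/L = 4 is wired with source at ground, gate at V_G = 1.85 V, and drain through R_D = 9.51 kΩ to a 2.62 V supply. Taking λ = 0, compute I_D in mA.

V_GS = V_G = 1.85 V, so V_ov = 1.85 − 1.19 = 0.66 V.
k_n = μ_nC_ox · (W/L) = 1.76 mA/V².
Assume saturation: I_D = ½ k_n V_ov² = 0.5 × 1.76 × 0.66² = 0.383 mA, giving V_DS = V_DD − I_D R_D = 2.62 − 0.383 × 9.51 = -1.03 V.
But -1.03 V < V_ov = 0.66 V, so the device is actually in triode.
In triode I_D = k_n[V_ov V_DS − ½ V_DS²] and I_D = (V_DD − V_DS)/R_D. Equating: 8.37 V_DS² − 12.05 V_DS + 2.62 = 0, giving V_DS = 0.267 V (the root below V_ov).
I_D = (2.62 − 0.267) / 9.51 = 0.247 mA.

I_D = 0.247 mA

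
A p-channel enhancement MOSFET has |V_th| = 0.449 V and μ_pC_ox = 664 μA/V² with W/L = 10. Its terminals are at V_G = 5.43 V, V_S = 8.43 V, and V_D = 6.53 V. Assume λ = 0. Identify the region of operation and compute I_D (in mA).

Triode; I_D = 20.2 mA

V_SG = V_S − V_G = 8.43 − 5.43 = 3 V; V_SD = V_S − V_D = 8.43 − 6.53 = 1.9 V.
k_p = μ_pC_ox · (W/L) = 6.64 mA/V².
V_ov = V_SG − |V_th| = 3 − 0.449 = 2.55 V.
Since V_SD = 1.9 V < V_ov = 2.55 V, the device is in the triode region.
I_D = k_p [V_ov · V_SD − ½ V_SD²] = 6.64 × [2.55 × 1.9 − 0.5 × 1.9²] = 20.2 mA.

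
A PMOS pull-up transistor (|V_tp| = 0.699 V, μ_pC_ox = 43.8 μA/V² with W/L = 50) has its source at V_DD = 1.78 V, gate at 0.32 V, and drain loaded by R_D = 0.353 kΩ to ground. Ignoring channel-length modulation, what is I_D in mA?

I_D = 0.634 mA

V_SG = V_DD − V_G = 1.78 − 0.32 = 1.46 V, so V_ov = 1.46 − 0.699 = 0.761 V.
k_p = μ_pC_ox · (W/L) = 2.19 mA/V².
Assume saturation: I_D = ½ k_p V_ov² = 0.5 × 2.19 × 0.761² = 0.634 mA, giving V_SD = V_DD − I_D R_D = 1.78 − 0.634 × 0.353 = 1.56 V.
V_SD = 1.56 V ≥ V_ov = 0.761 V, confirming saturation.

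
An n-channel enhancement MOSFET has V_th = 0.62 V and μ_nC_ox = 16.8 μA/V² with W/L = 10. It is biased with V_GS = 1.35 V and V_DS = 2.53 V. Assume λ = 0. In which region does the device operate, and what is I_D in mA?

k_n = μ_nC_ox · (W/L) = 0.168 mA/V².
V_ov = V_GS − V_th = 1.35 − 0.62 = 0.73 V.
Since V_DS = 2.53 V ≥ V_ov = 0.73 V, the device is in saturation.
I_D = ½ k_n V_ov² = 0.5 × 0.168 × 0.73² = 0.0448 mA.

Saturation; I_D = 0.0448 mA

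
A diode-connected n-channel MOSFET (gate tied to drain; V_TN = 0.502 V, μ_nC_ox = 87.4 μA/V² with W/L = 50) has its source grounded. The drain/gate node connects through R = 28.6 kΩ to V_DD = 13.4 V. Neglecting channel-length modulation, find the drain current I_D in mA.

With gate tied to drain, V_GS = V_DS ≥ V_GS − V_TN, so the device is in saturation.
k_n = μ_nC_ox · (W/L) = 4.37 mA/V².
KCL at the drain: ½ k_n (V_GS − V_TN)² = (V_DD − V_GS)/R.
Let x = V_GS − 0.502. Then 62.5 x² + x − 12.9 = 0, giving x = 0.446 V (positive root), so V_GS = 0.948 V.
I_D = (V_DD − V_GS)/R = (13.4 − 0.948) / 28.6 = 0.435 mA.

I_D = 0.435 mA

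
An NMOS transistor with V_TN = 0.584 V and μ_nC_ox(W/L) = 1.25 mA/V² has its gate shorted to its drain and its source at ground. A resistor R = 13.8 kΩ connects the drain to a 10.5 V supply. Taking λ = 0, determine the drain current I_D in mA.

With gate tied to drain, V_GS = V_DS ≥ V_GS − V_TN, so the device is in saturation.
KCL at the drain: ½ k_n (V_GS − V_TN)² = (V_DD − V_GS)/R.
Let x = V_GS − 0.584. Then 8.62 x² + x − 9.916 = 0, giving x = 1.02 V (positive root), so V_GS = 1.6 V.
I_D = (V_DD − V_GS)/R = (10.5 − 1.6) / 13.8 = 0.645 mA.

I_D = 0.645 mA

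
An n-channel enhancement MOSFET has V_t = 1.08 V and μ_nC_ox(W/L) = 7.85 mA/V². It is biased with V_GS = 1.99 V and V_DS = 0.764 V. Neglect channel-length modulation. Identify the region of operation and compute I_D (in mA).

Triode; I_D = 3.17 mA

V_ov = V_GS − V_t = 1.99 − 1.08 = 0.91 V.
Since V_DS = 0.764 V < V_ov = 0.91 V, the device is in the triode region.
I_D = k_n [V_ov · V_DS − ½ V_DS²] = 7.85 × [0.91 × 0.764 − 0.5 × 0.764²] = 3.17 mA.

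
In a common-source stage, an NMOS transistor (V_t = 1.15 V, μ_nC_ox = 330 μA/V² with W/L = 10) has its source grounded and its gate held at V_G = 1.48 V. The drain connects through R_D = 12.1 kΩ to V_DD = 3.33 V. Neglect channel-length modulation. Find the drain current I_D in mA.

V_GS = V_G = 1.48 V, so V_ov = 1.48 − 1.15 = 0.33 V.
k_n = μ_nC_ox · (W/L) = 3.3 mA/V².
Assume saturation: I_D = ½ k_n V_ov² = 0.5 × 3.3 × 0.33² = 0.18 mA, giving V_DS = V_DD − I_D R_D = 3.33 − 0.18 × 12.1 = 1.16 V.
V_DS = 1.16 V ≥ V_ov = 0.33 V, confirming saturation.

I_D = 0.180 mA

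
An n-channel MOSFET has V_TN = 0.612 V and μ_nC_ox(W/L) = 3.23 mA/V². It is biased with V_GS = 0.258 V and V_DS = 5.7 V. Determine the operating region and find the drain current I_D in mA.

V_GS = 0.258 V < V_TN = 0.612 V, so the transistor is in cutoff.

Cutoff; I_D = 0 mA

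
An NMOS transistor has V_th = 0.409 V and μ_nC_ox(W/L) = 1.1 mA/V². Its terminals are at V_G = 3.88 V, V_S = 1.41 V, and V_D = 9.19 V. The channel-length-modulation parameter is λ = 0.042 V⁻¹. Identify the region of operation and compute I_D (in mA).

Saturation; I_D = 3.10 mA

V_GS = V_G − V_S = 3.88 − 1.41 = 2.47 V; V_DS = V_D − V_S = 9.19 − 1.41 = 7.78 V.
V_ov = V_GS − V_th = 2.47 − 0.409 = 2.06 V.
Since V_DS = 7.78 V ≥ V_ov = 2.06 V, the device is in saturation.
I_D = ½ k_n V_ov² (1 + λ V_DS) = 0.5 × 1.1 × 2.06² × (1 + 0.042 × 7.78) = 3.1 mA.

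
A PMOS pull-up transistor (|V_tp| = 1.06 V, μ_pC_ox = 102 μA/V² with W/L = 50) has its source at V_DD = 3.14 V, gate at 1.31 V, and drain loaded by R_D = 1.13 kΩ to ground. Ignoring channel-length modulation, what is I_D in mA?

V_SG = V_DD − V_G = 3.14 − 1.31 = 1.83 V, so V_ov = 1.83 − 1.06 = 0.77 V.
k_p = μ_pC_ox · (W/L) = 5.1 mA/V².
Assume saturation: I_D = ½ k_p V_ov² = 0.5 × 5.1 × 0.77² = 1.51 mA, giving V_SD = V_DD − I_D R_D = 3.14 − 1.51 × 1.13 = 1.43 V.
V_SD = 1.43 V ≥ V_ov = 0.77 V, confirming saturation.

I_D = 1.51 mA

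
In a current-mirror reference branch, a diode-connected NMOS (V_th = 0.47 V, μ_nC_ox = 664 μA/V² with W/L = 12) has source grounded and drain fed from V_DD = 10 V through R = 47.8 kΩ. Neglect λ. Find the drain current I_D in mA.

With gate tied to drain, V_GS = V_DS ≥ V_GS − V_th, so the device is in saturation.
k_n = μ_nC_ox · (W/L) = 7.968 mA/V².
KCL at the drain: ½ k_n (V_GS − V_th)² = (V_DD − V_GS)/R.
Let x = V_GS − 0.47. Then 190 x² + x − 9.53 = 0, giving x = 0.221 V (positive root), so V_GS = 0.691 V.
I_D = (V_DD − V_GS)/R = (10 − 0.691) / 47.8 = 0.195 mA.

I_D = 0.195 mA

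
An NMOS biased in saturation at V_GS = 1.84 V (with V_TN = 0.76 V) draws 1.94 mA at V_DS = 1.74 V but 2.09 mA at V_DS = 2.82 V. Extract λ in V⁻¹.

λ = 0.0818 V⁻¹

With V_GS fixed, I_D ∝ (1 + λ V_DS) in saturation, so I_D2/I_D1 = (1 + λ V_DS2)/(1 + λ V_DS1).
2.09/1.94 = 1.077 = (1 + 2.82 λ)/(1 + 1.74 λ).
Solving: λ (I_D1 V_DS2 − I_D2 V_DS1) = I_D2 − I_D1, so λ = (2.09 − 1.94) / (1.94 × 2.82 − 2.09 × 1.74) = 0.15 / 1.83 = 0.0818 V⁻¹.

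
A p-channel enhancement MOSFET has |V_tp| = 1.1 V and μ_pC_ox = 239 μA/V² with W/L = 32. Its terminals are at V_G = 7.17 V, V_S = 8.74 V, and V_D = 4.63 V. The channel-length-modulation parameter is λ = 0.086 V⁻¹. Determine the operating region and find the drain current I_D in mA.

V_SG = V_S − V_G = 8.74 − 7.17 = 1.57 V; V_SD = V_S − V_D = 8.74 − 4.63 = 4.11 V.
k_p = μ_pC_ox · (W/L) = 7.648 mA/V².
V_ov = V_SG − |V_tp| = 1.57 − 1.1 = 0.47 V.
Since V_SD = 4.11 V ≥ V_ov = 0.47 V, the device is in saturation.
I_D = ½ k_p V_ov² (1 + λ V_SD) = 0.5 × 7.648 × 0.47² × (1 + 0.086 × 4.11) = 1.14 mA.

Saturation; I_D = 1.14 mA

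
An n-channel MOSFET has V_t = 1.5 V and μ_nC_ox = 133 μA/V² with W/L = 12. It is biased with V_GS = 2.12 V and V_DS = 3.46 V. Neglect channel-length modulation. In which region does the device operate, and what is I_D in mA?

Saturation; I_D = 0.307 mA

k_n = μ_nC_ox · (W/L) = 1.596 mA/V².
V_ov = V_GS − V_t = 2.12 − 1.5 = 0.62 V.
Since V_DS = 3.46 V ≥ V_ov = 0.62 V, the device is in saturation.
I_D = ½ k_n V_ov² = 0.5 × 1.596 × 0.62² = 0.307 mA.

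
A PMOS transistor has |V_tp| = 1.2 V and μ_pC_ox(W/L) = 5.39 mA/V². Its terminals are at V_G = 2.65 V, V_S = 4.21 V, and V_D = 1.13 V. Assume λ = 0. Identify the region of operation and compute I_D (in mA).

V_SG = V_S − V_G = 4.21 − 2.65 = 1.56 V; V_SD = V_S − V_D = 4.21 − 1.13 = 3.08 V.
V_ov = V_SG − |V_tp| = 1.56 − 1.2 = 0.36 V.
Since V_SD = 3.08 V ≥ V_ov = 0.36 V, the device is in saturation.
I_D = ½ k_p V_ov² = 0.5 × 5.39 × 0.36² = 0.349 mA.

Saturation; I_D = 0.349 mA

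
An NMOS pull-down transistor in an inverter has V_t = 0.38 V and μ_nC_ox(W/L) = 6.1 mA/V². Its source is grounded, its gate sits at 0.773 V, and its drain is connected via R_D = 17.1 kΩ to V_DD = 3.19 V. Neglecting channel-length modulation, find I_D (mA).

I_D = 0.182 mA

V_GS = V_G = 0.773 V, so V_ov = 0.773 − 0.38 = 0.393 V.
Assume saturation: I_D = ½ k_n V_ov² = 0.5 × 6.1 × 0.393² = 0.471 mA, giving V_DS = V_DD − I_D R_D = 3.19 − 0.471 × 17.1 = -4.87 V.
But -4.87 V < V_ov = 0.393 V, so the device is actually in triode.
In triode I_D = k_n[V_ov V_DS − ½ V_DS²] and I_D = (V_DD − V_DS)/R_D. Equating: 52.2 V_DS² − 41.99 V_DS + 3.19 = 0, giving V_DS = 0.0849 V (the root below V_ov).
I_D = (3.19 − 0.0849) / 17.1 = 0.182 mA.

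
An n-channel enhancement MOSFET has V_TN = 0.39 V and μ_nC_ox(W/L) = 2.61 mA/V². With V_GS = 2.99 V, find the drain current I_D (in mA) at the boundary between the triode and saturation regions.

At the boundary V_DS = V_ov = V_GS − V_TN = 2.99 − 0.39 = 2.6 V.
I_D = ½ k_n V_ov² = 0.5 × 2.61 × 2.6² = 8.82 mA.

I_D = 8.82 mA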